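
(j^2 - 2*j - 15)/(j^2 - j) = (j^2 - 2*j - 15)/(j*(j - 1))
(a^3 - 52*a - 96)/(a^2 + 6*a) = a - 6 - 16/a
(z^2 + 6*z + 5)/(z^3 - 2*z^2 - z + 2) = (z + 5)/(z^2 - 3*z + 2)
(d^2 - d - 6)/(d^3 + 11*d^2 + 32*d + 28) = (d - 3)/(d^2 + 9*d + 14)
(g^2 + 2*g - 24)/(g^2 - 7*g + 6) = (g^2 + 2*g - 24)/(g^2 - 7*g + 6)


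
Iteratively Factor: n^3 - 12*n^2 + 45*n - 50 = (n - 5)*(n^2 - 7*n + 10) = (n - 5)^2*(n - 2)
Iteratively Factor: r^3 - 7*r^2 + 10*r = (r)*(r^2 - 7*r + 10) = r*(r - 2)*(r - 5)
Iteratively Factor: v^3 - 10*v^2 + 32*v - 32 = (v - 2)*(v^2 - 8*v + 16) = (v - 4)*(v - 2)*(v - 4)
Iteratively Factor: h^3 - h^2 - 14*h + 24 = (h + 4)*(h^2 - 5*h + 6) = (h - 3)*(h + 4)*(h - 2)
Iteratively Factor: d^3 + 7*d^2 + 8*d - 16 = (d + 4)*(d^2 + 3*d - 4) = (d + 4)^2*(d - 1)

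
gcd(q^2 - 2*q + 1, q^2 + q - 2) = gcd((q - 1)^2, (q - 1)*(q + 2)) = q - 1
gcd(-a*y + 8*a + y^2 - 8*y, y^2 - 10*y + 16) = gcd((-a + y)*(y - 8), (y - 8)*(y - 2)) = y - 8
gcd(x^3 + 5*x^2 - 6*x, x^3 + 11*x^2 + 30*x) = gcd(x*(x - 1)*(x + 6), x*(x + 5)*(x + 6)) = x^2 + 6*x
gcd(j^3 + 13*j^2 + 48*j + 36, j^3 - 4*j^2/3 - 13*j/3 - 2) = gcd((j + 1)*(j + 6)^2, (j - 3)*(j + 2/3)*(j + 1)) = j + 1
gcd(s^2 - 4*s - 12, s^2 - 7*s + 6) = s - 6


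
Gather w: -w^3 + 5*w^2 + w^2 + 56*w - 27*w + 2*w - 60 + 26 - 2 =-w^3 + 6*w^2 + 31*w - 36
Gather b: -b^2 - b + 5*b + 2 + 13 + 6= -b^2 + 4*b + 21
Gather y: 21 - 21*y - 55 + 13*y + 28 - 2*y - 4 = -10*y - 10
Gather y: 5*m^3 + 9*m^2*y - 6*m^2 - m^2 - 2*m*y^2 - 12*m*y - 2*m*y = 5*m^3 - 7*m^2 - 2*m*y^2 + y*(9*m^2 - 14*m)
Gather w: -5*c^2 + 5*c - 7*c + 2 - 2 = -5*c^2 - 2*c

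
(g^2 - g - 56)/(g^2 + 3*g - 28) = (g - 8)/(g - 4)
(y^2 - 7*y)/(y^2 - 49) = y/(y + 7)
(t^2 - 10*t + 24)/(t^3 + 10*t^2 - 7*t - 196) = (t - 6)/(t^2 + 14*t + 49)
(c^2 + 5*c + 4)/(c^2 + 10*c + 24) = (c + 1)/(c + 6)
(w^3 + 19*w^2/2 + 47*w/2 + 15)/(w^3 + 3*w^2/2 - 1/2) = (2*w^2 + 17*w + 30)/(2*w^2 + w - 1)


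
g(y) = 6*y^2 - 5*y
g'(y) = 12*y - 5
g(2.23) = 18.69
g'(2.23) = 21.76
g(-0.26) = 1.71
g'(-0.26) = -8.12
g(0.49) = -1.01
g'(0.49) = 0.88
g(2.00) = 14.00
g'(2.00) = 19.00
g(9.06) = 447.20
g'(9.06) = 103.72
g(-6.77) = 308.85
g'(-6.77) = -86.24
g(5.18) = 135.09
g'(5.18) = 57.16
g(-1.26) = 15.83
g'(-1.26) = -20.12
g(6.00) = 186.00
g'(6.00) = 67.00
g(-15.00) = 1425.00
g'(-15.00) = -185.00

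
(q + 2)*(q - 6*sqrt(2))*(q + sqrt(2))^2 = q^4 - 4*sqrt(2)*q^3 + 2*q^3 - 22*q^2 - 8*sqrt(2)*q^2 - 44*q - 12*sqrt(2)*q - 24*sqrt(2)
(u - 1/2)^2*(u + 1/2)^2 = u^4 - u^2/2 + 1/16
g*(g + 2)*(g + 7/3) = g^3 + 13*g^2/3 + 14*g/3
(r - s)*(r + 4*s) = r^2 + 3*r*s - 4*s^2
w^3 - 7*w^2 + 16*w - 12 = (w - 3)*(w - 2)^2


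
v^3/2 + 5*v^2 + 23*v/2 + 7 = (v/2 + 1/2)*(v + 2)*(v + 7)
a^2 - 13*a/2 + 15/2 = (a - 5)*(a - 3/2)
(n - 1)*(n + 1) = n^2 - 1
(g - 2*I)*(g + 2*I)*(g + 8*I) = g^3 + 8*I*g^2 + 4*g + 32*I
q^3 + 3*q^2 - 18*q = q*(q - 3)*(q + 6)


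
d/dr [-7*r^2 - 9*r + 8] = -14*r - 9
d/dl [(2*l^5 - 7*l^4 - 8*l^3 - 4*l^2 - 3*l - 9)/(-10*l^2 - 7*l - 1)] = (-60*l^6 + 84*l^5 + 217*l^4 + 140*l^3 + 22*l^2 - 172*l - 60)/(100*l^4 + 140*l^3 + 69*l^2 + 14*l + 1)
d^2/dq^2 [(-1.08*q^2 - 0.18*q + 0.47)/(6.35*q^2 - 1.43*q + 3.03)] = (-34.12998*q^3 + 238.38789*q^2 - 4.82727*q - 37.554452)/(256.047875*q^6 - 172.983525*q^5 + 405.48687*q^4 - 168.007697*q^3 + 193.484286*q^2 - 39.386061*q + 27.818127)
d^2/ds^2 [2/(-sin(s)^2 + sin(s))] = 2*(4 + 1/sin(s) - 4/sin(s)^2 + 2/sin(s)^3)/(sin(s) - 1)^2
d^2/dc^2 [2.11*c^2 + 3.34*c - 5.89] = 4.22000000000000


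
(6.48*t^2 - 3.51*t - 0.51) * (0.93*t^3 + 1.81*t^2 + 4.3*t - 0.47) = 6.0264*t^5 + 8.4645*t^4 + 21.0366*t^3 - 19.0617*t^2 - 0.5433*t + 0.2397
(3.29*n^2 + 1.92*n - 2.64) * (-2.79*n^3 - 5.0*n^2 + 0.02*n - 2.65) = -9.1791*n^5 - 21.8068*n^4 - 2.1686*n^3 + 4.5199*n^2 - 5.1408*n + 6.996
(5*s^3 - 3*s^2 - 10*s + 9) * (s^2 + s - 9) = 5*s^5 + 2*s^4 - 58*s^3 + 26*s^2 + 99*s - 81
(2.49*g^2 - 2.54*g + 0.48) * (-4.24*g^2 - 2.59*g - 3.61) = -10.5576*g^4 + 4.3205*g^3 - 4.4455*g^2 + 7.9262*g - 1.7328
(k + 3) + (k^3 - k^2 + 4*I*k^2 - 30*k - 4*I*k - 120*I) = k^3 - k^2 + 4*I*k^2 - 29*k - 4*I*k + 3 - 120*I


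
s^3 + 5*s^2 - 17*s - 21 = (s - 3)*(s + 1)*(s + 7)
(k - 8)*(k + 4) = k^2 - 4*k - 32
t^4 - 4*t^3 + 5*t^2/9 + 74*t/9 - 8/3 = (t - 3)*(t - 2)*(t - 1/3)*(t + 4/3)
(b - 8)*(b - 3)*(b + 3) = b^3 - 8*b^2 - 9*b + 72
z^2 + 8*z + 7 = (z + 1)*(z + 7)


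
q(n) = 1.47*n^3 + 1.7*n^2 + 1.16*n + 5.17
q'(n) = 4.41*n^2 + 3.4*n + 1.16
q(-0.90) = 4.43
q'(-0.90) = 1.67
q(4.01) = 131.95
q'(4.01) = 85.71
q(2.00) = 26.05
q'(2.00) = 25.60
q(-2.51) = -10.28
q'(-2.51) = 20.41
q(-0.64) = 4.74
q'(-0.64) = 0.79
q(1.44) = 14.75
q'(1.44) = 15.20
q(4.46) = 174.57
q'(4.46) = 104.05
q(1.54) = 16.36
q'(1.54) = 16.85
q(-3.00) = -22.70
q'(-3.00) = 30.65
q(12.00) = 2804.05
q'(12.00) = 677.00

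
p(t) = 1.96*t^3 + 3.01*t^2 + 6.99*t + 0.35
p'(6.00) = 254.79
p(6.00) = 574.01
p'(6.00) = 254.79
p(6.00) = 574.01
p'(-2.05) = 19.36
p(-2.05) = -18.22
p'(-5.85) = 173.00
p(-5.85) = -329.93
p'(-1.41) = 10.19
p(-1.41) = -9.02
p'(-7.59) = 300.03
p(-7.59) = -736.30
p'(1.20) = 22.68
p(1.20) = 16.46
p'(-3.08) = 44.23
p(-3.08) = -49.89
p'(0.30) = 9.33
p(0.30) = 2.77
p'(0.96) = 18.19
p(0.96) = 11.57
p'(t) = 5.88*t^2 + 6.02*t + 6.99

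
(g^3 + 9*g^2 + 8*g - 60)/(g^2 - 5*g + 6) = (g^2 + 11*g + 30)/(g - 3)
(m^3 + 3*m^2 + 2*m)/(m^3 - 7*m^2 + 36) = m*(m + 1)/(m^2 - 9*m + 18)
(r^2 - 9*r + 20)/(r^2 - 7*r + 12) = (r - 5)/(r - 3)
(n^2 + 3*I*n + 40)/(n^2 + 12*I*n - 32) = (n - 5*I)/(n + 4*I)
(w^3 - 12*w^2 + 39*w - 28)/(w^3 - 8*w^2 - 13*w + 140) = (w^2 - 5*w + 4)/(w^2 - w - 20)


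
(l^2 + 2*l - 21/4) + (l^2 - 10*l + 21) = 2*l^2 - 8*l + 63/4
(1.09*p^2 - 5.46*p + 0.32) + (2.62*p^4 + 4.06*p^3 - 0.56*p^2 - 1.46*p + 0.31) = 2.62*p^4 + 4.06*p^3 + 0.53*p^2 - 6.92*p + 0.63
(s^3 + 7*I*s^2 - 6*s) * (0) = 0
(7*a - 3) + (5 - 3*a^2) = -3*a^2 + 7*a + 2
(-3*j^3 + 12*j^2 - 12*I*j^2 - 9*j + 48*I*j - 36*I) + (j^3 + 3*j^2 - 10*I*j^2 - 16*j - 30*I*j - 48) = -2*j^3 + 15*j^2 - 22*I*j^2 - 25*j + 18*I*j - 48 - 36*I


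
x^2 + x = x*(x + 1)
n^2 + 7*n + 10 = (n + 2)*(n + 5)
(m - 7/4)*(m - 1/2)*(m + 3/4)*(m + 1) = m^4 - m^3/2 - 37*m^2/16 - 5*m/32 + 21/32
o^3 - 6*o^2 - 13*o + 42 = (o - 7)*(o - 2)*(o + 3)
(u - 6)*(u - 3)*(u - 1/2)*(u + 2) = u^4 - 15*u^3/2 + 7*u^2/2 + 36*u - 18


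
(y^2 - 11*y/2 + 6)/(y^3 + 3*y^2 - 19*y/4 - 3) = 2*(y - 4)/(2*y^2 + 9*y + 4)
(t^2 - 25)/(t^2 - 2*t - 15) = (t + 5)/(t + 3)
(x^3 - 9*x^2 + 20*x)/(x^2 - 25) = x*(x - 4)/(x + 5)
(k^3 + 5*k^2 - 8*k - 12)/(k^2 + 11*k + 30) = (k^2 - k - 2)/(k + 5)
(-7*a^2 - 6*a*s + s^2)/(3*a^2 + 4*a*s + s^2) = (-7*a + s)/(3*a + s)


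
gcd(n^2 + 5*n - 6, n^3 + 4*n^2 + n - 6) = n - 1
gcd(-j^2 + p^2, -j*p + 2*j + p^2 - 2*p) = -j + p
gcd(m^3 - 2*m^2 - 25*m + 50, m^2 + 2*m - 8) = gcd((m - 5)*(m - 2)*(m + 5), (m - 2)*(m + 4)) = m - 2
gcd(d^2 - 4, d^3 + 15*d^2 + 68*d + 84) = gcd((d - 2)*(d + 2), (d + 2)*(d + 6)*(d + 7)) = d + 2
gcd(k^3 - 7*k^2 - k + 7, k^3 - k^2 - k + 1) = k^2 - 1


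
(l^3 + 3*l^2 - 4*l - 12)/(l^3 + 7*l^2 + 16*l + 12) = (l - 2)/(l + 2)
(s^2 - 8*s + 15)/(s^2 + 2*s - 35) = (s - 3)/(s + 7)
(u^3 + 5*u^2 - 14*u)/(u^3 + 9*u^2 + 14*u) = (u - 2)/(u + 2)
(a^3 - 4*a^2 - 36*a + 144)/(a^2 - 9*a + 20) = (a^2 - 36)/(a - 5)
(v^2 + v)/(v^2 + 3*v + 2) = v/(v + 2)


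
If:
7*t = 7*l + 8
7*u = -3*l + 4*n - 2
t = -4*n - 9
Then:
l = -7*u/4 - 85/28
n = 7*u/16 - 199/112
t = -7*u/4 - 53/28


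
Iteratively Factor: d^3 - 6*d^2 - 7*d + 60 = (d + 3)*(d^2 - 9*d + 20) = (d - 4)*(d + 3)*(d - 5)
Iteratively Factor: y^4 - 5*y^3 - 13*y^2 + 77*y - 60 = (y - 3)*(y^3 - 2*y^2 - 19*y + 20) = (y - 3)*(y + 4)*(y^2 - 6*y + 5) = (y - 5)*(y - 3)*(y + 4)*(y - 1)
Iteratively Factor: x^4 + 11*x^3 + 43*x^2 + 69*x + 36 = (x + 3)*(x^3 + 8*x^2 + 19*x + 12) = (x + 3)^2*(x^2 + 5*x + 4) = (x + 3)^2*(x + 4)*(x + 1)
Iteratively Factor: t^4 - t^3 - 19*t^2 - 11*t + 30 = (t + 3)*(t^3 - 4*t^2 - 7*t + 10) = (t - 1)*(t + 3)*(t^2 - 3*t - 10) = (t - 5)*(t - 1)*(t + 3)*(t + 2)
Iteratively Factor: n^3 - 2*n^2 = (n)*(n^2 - 2*n) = n^2*(n - 2)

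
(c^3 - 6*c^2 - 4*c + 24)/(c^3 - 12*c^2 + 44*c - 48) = (c + 2)/(c - 4)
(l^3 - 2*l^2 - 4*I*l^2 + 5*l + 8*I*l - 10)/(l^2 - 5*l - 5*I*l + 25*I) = (l^2 + l*(-2 + I) - 2*I)/(l - 5)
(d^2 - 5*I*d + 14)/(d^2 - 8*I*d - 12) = (-d^2 + 5*I*d - 14)/(-d^2 + 8*I*d + 12)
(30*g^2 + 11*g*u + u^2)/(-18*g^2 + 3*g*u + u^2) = (5*g + u)/(-3*g + u)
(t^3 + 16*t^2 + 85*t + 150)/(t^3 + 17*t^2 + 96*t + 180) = (t + 5)/(t + 6)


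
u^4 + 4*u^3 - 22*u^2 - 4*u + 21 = (u - 3)*(u - 1)*(u + 1)*(u + 7)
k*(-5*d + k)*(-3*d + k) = 15*d^2*k - 8*d*k^2 + k^3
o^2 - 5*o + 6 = (o - 3)*(o - 2)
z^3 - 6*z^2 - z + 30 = (z - 5)*(z - 3)*(z + 2)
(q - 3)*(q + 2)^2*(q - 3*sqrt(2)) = q^4 - 3*sqrt(2)*q^3 + q^3 - 8*q^2 - 3*sqrt(2)*q^2 - 12*q + 24*sqrt(2)*q + 36*sqrt(2)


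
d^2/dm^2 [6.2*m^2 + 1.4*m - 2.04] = 12.4000000000000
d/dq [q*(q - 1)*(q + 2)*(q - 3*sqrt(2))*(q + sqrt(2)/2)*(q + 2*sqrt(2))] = 6*q^5 - 5*sqrt(2)*q^4/2 + 5*q^4 - 60*q^3 - 2*sqrt(2)*q^3 - 39*q^2 - 15*sqrt(2)*q^2 - 12*sqrt(2)*q + 52*q + 12*sqrt(2)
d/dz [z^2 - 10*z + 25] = 2*z - 10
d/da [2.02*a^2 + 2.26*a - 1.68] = 4.04*a + 2.26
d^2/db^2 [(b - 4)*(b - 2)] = 2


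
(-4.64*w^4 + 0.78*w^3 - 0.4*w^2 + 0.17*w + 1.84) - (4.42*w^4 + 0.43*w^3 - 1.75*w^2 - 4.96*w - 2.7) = -9.06*w^4 + 0.35*w^3 + 1.35*w^2 + 5.13*w + 4.54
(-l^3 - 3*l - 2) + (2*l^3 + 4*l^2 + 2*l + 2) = l^3 + 4*l^2 - l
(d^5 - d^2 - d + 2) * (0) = 0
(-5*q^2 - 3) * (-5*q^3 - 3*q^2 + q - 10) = 25*q^5 + 15*q^4 + 10*q^3 + 59*q^2 - 3*q + 30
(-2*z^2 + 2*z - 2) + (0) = -2*z^2 + 2*z - 2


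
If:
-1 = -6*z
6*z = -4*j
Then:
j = -1/4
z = 1/6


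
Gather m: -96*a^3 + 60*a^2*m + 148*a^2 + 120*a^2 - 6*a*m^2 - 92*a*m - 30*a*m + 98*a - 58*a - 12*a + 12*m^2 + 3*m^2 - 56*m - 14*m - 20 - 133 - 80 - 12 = -96*a^3 + 268*a^2 + 28*a + m^2*(15 - 6*a) + m*(60*a^2 - 122*a - 70) - 245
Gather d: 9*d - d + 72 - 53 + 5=8*d + 24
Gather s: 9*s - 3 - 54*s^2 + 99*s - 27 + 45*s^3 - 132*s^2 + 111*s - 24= 45*s^3 - 186*s^2 + 219*s - 54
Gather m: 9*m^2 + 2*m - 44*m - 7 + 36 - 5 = 9*m^2 - 42*m + 24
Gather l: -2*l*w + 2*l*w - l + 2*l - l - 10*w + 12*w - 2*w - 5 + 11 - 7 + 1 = 0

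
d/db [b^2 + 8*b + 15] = 2*b + 8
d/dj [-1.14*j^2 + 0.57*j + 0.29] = 0.57 - 2.28*j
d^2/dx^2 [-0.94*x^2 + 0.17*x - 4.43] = -1.88000000000000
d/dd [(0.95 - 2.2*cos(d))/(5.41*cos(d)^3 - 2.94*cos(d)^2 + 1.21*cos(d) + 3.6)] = (-23.804*cos(d)^3 + 21.8865*cos(d)^2 - 5.586*cos(d) + 9.0695)*sin(d)/(29.2681*cos(d)^6 - 31.8108*cos(d)^5 + 21.7358*cos(d)^4 + 31.8372*cos(d)^3 - 19.7039*cos(d)^2 + 8.712*cos(d) + 12.96)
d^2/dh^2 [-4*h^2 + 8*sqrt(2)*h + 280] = -8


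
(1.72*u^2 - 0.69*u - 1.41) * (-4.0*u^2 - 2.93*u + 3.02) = -6.88*u^4 - 2.2796*u^3 + 12.8561*u^2 + 2.0475*u - 4.2582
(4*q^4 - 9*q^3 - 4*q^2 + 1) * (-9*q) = -36*q^5 + 81*q^4 + 36*q^3 - 9*q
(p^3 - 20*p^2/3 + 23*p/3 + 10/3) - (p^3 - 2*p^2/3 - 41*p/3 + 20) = -6*p^2 + 64*p/3 - 50/3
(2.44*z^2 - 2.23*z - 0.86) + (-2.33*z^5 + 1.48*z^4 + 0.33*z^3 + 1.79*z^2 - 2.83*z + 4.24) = -2.33*z^5 + 1.48*z^4 + 0.33*z^3 + 4.23*z^2 - 5.06*z + 3.38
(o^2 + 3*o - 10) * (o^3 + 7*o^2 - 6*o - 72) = o^5 + 10*o^4 + 5*o^3 - 160*o^2 - 156*o + 720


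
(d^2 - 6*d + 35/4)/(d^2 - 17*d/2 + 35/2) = (d - 5/2)/(d - 5)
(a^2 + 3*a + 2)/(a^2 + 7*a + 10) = (a + 1)/(a + 5)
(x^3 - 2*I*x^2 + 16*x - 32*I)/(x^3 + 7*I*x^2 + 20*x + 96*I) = (x^2 + 2*I*x + 8)/(x^2 + 11*I*x - 24)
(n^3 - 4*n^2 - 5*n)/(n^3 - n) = (n - 5)/(n - 1)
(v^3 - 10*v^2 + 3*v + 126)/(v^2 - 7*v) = v - 3 - 18/v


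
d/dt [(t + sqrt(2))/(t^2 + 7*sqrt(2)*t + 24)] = (-t^2 - 2*sqrt(2)*t + 10)/(t^4 + 14*sqrt(2)*t^3 + 146*t^2 + 336*sqrt(2)*t + 576)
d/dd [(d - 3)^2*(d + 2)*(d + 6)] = 2*d*(2*d^2 + 3*d - 27)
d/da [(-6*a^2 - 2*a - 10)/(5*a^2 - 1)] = 2*(5*a^2 + 56*a + 1)/(25*a^4 - 10*a^2 + 1)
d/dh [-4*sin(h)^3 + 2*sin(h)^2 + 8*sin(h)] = 4*(-3*sin(h)^2 + sin(h) + 2)*cos(h)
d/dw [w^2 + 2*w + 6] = 2*w + 2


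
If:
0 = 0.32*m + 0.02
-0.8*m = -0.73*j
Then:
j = -0.07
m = -0.06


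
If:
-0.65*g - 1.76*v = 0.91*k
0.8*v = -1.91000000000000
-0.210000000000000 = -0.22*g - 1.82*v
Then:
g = 20.71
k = -10.17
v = -2.39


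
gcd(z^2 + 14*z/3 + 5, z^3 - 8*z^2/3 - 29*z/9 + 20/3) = z + 5/3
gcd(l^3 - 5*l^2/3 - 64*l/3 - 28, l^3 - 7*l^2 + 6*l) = l - 6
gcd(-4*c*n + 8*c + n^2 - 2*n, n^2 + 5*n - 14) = n - 2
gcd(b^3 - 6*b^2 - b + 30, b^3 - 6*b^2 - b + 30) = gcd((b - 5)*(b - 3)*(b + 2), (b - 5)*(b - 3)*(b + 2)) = b^3 - 6*b^2 - b + 30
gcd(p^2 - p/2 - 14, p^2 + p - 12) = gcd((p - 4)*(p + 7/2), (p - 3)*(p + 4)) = 1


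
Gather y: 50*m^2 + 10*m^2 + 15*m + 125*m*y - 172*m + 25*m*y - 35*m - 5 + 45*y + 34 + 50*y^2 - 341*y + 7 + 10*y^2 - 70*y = 60*m^2 - 192*m + 60*y^2 + y*(150*m - 366) + 36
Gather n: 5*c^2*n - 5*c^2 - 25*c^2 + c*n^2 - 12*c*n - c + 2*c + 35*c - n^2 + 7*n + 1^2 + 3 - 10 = -30*c^2 + 36*c + n^2*(c - 1) + n*(5*c^2 - 12*c + 7) - 6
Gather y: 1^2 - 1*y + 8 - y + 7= 16 - 2*y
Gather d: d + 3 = d + 3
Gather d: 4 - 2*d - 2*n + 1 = -2*d - 2*n + 5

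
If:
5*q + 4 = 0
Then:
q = -4/5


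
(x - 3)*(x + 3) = x^2 - 9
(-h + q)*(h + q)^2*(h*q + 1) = -h^4*q - h^3*q^2 - h^3 + h^2*q^3 - h^2*q + h*q^4 + h*q^2 + q^3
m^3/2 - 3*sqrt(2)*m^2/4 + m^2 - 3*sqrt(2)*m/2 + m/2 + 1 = (m/2 + 1)*(m - sqrt(2))*(m - sqrt(2)/2)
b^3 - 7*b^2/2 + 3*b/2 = b*(b - 3)*(b - 1/2)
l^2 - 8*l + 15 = (l - 5)*(l - 3)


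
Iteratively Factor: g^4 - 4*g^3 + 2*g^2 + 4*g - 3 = (g - 1)*(g^3 - 3*g^2 - g + 3) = (g - 3)*(g - 1)*(g^2 - 1) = (g - 3)*(g - 1)*(g + 1)*(g - 1)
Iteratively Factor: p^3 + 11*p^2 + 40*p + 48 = (p + 3)*(p^2 + 8*p + 16) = (p + 3)*(p + 4)*(p + 4)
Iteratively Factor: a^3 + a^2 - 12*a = (a)*(a^2 + a - 12) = a*(a - 3)*(a + 4)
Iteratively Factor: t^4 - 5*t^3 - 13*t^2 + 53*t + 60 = (t + 3)*(t^3 - 8*t^2 + 11*t + 20) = (t - 5)*(t + 3)*(t^2 - 3*t - 4) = (t - 5)*(t - 4)*(t + 3)*(t + 1)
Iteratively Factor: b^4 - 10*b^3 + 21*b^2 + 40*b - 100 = (b + 2)*(b^3 - 12*b^2 + 45*b - 50) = (b - 5)*(b + 2)*(b^2 - 7*b + 10) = (b - 5)^2*(b + 2)*(b - 2)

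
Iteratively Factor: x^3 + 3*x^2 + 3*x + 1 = (x + 1)*(x^2 + 2*x + 1) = (x + 1)^2*(x + 1)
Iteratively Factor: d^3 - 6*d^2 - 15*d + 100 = (d - 5)*(d^2 - d - 20) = (d - 5)*(d + 4)*(d - 5)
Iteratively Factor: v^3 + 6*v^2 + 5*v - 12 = (v + 4)*(v^2 + 2*v - 3) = (v - 1)*(v + 4)*(v + 3)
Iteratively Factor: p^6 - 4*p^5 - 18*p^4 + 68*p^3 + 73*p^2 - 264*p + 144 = (p - 1)*(p^5 - 3*p^4 - 21*p^3 + 47*p^2 + 120*p - 144) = (p - 4)*(p - 1)*(p^4 + p^3 - 17*p^2 - 21*p + 36) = (p - 4)^2*(p - 1)*(p^3 + 5*p^2 + 3*p - 9) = (p - 4)^2*(p - 1)*(p + 3)*(p^2 + 2*p - 3) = (p - 4)^2*(p - 1)*(p + 3)^2*(p - 1)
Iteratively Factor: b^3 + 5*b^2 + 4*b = (b)*(b^2 + 5*b + 4) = b*(b + 1)*(b + 4)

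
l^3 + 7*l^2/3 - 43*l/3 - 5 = (l - 3)*(l + 1/3)*(l + 5)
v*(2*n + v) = 2*n*v + v^2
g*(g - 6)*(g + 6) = g^3 - 36*g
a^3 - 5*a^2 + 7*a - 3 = (a - 3)*(a - 1)^2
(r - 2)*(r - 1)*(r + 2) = r^3 - r^2 - 4*r + 4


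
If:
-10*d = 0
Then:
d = 0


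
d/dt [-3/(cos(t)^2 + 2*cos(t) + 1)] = -6*sin(t)/(cos(t) + 1)^3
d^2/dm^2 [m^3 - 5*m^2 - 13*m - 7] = 6*m - 10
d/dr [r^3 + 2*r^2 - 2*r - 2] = 3*r^2 + 4*r - 2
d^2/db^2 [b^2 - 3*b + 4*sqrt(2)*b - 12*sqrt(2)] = 2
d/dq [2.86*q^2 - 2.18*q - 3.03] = 5.72*q - 2.18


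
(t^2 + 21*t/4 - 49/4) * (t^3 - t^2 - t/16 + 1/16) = t^5 + 17*t^4/4 - 281*t^3/16 + 767*t^2/64 + 35*t/32 - 49/64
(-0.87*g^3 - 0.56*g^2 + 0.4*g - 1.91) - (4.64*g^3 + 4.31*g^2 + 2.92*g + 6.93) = -5.51*g^3 - 4.87*g^2 - 2.52*g - 8.84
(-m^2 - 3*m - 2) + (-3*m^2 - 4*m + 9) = -4*m^2 - 7*m + 7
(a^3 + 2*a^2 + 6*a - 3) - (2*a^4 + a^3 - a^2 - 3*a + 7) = -2*a^4 + 3*a^2 + 9*a - 10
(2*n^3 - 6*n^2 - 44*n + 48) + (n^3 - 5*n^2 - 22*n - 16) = 3*n^3 - 11*n^2 - 66*n + 32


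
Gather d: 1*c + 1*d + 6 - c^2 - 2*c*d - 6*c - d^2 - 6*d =-c^2 - 5*c - d^2 + d*(-2*c - 5) + 6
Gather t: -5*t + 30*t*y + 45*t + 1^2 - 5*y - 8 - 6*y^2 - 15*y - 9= t*(30*y + 40) - 6*y^2 - 20*y - 16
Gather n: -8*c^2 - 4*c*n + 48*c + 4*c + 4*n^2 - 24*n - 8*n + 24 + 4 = -8*c^2 + 52*c + 4*n^2 + n*(-4*c - 32) + 28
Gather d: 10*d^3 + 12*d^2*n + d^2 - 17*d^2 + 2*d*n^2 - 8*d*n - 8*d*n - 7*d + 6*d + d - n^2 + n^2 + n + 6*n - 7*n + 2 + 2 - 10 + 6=10*d^3 + d^2*(12*n - 16) + d*(2*n^2 - 16*n)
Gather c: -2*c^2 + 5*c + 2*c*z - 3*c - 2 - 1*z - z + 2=-2*c^2 + c*(2*z + 2) - 2*z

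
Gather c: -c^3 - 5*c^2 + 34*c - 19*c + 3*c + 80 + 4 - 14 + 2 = -c^3 - 5*c^2 + 18*c + 72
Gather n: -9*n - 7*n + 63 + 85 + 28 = 176 - 16*n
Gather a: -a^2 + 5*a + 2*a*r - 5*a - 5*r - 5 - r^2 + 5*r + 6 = -a^2 + 2*a*r - r^2 + 1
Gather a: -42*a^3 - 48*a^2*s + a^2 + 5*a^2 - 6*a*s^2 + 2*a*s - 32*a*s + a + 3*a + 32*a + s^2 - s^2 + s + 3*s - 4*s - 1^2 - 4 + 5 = -42*a^3 + a^2*(6 - 48*s) + a*(-6*s^2 - 30*s + 36)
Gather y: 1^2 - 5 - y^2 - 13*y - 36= -y^2 - 13*y - 40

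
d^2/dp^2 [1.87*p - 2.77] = 0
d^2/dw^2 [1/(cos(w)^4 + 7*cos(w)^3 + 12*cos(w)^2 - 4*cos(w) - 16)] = (16*sin(w)^6 - 160*sin(w)^4*cos(w) - 161*sin(w)^4 + 282*sin(w)^2 + 471*cos(w)/8 - 477*cos(3*w)/16 + 63*cos(5*w)/16 - 33)/((cos(w) - 1)^3*(cos(w) + 2)^4*(cos(w) + 4)^3)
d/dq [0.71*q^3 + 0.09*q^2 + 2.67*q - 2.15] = 2.13*q^2 + 0.18*q + 2.67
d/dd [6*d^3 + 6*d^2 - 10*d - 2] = 18*d^2 + 12*d - 10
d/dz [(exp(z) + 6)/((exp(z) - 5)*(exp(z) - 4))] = (-exp(2*z) - 12*exp(z) + 74)*exp(z)/(exp(4*z) - 18*exp(3*z) + 121*exp(2*z) - 360*exp(z) + 400)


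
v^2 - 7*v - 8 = (v - 8)*(v + 1)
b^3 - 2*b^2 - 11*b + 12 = (b - 4)*(b - 1)*(b + 3)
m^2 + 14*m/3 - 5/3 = (m - 1/3)*(m + 5)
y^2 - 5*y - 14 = (y - 7)*(y + 2)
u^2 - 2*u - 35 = (u - 7)*(u + 5)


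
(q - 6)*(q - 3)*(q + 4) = q^3 - 5*q^2 - 18*q + 72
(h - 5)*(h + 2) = h^2 - 3*h - 10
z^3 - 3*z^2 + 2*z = z*(z - 2)*(z - 1)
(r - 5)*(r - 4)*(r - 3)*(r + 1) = r^4 - 11*r^3 + 35*r^2 - 13*r - 60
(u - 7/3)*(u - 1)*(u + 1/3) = u^3 - 3*u^2 + 11*u/9 + 7/9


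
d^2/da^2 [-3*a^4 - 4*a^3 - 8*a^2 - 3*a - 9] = -36*a^2 - 24*a - 16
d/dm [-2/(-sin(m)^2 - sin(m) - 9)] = -2*(2*sin(m) + 1)*cos(m)/(sin(m)^2 + sin(m) + 9)^2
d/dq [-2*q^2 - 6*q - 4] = -4*q - 6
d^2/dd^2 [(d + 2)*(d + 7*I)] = 2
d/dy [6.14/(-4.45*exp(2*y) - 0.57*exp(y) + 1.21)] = (54.646*exp(y) + 3.4998)*exp(y)/(4.45*exp(2*y) + 0.57*exp(y) - 1.21)^2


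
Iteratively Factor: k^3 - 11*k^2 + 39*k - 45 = (k - 3)*(k^2 - 8*k + 15) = (k - 5)*(k - 3)*(k - 3)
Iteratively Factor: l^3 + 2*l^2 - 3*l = (l)*(l^2 + 2*l - 3) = l*(l + 3)*(l - 1)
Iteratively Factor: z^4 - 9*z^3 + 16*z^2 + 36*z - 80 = (z - 5)*(z^3 - 4*z^2 - 4*z + 16) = (z - 5)*(z + 2)*(z^2 - 6*z + 8) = (z - 5)*(z - 4)*(z + 2)*(z - 2)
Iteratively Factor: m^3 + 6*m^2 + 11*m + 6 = (m + 2)*(m^2 + 4*m + 3) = (m + 2)*(m + 3)*(m + 1)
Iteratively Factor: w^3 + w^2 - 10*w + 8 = (w - 1)*(w^2 + 2*w - 8) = (w - 1)*(w + 4)*(w - 2)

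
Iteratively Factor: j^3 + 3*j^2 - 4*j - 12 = (j - 2)*(j^2 + 5*j + 6) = (j - 2)*(j + 3)*(j + 2)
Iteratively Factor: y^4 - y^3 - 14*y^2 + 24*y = (y)*(y^3 - y^2 - 14*y + 24) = y*(y - 2)*(y^2 + y - 12) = y*(y - 2)*(y + 4)*(y - 3)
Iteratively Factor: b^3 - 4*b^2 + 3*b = (b - 1)*(b^2 - 3*b) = (b - 3)*(b - 1)*(b)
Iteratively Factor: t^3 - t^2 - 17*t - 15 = (t + 1)*(t^2 - 2*t - 15) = (t - 5)*(t + 1)*(t + 3)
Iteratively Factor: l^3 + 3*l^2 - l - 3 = (l - 1)*(l^2 + 4*l + 3) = (l - 1)*(l + 1)*(l + 3)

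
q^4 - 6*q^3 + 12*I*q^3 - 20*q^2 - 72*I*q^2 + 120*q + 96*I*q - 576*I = (q - 6)*(q - 2*I)*(q + 6*I)*(q + 8*I)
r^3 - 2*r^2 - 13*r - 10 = (r - 5)*(r + 1)*(r + 2)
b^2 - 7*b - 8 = (b - 8)*(b + 1)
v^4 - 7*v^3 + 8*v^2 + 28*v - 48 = (v - 4)*(v - 3)*(v - 2)*(v + 2)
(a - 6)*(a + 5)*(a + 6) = a^3 + 5*a^2 - 36*a - 180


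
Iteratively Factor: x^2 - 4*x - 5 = (x + 1)*(x - 5)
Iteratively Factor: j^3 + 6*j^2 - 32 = (j - 2)*(j^2 + 8*j + 16) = (j - 2)*(j + 4)*(j + 4)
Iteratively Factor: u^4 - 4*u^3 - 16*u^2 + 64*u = (u)*(u^3 - 4*u^2 - 16*u + 64) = u*(u - 4)*(u^2 - 16) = u*(u - 4)*(u + 4)*(u - 4)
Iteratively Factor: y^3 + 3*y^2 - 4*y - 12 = (y + 2)*(y^2 + y - 6) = (y + 2)*(y + 3)*(y - 2)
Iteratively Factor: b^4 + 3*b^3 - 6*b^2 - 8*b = (b + 1)*(b^3 + 2*b^2 - 8*b) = (b + 1)*(b + 4)*(b^2 - 2*b) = (b - 2)*(b + 1)*(b + 4)*(b)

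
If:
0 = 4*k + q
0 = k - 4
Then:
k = 4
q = -16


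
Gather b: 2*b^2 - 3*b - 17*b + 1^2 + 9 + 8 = 2*b^2 - 20*b + 18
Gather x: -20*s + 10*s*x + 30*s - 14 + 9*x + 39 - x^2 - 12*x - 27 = 10*s - x^2 + x*(10*s - 3) - 2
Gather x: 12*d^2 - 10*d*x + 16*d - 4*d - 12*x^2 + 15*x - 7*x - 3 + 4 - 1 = 12*d^2 + 12*d - 12*x^2 + x*(8 - 10*d)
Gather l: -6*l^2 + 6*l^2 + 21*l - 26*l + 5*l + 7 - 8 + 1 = 0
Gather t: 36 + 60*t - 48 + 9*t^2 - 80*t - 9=9*t^2 - 20*t - 21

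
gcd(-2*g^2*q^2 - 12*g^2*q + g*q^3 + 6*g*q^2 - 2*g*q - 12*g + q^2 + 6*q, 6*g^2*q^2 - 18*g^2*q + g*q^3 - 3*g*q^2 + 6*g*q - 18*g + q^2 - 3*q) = g*q + 1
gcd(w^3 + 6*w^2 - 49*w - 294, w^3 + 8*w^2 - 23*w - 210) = w^2 + 13*w + 42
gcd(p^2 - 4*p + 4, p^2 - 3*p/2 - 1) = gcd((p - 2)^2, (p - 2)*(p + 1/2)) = p - 2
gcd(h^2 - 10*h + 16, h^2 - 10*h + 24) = 1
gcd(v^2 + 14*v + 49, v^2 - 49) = v + 7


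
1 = 1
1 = 1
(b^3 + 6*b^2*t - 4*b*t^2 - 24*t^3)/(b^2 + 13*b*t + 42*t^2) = (b^2 - 4*t^2)/(b + 7*t)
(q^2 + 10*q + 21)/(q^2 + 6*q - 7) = (q + 3)/(q - 1)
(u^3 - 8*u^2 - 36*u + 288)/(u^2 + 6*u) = u - 14 + 48/u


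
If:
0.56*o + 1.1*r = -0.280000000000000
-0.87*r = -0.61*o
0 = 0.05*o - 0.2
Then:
No Solution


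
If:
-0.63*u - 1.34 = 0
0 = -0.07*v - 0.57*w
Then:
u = -2.13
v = -8.14285714285714*w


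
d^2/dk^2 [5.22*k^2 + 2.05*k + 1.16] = 10.4400000000000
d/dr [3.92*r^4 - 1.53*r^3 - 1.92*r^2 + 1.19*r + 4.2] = 15.68*r^3 - 4.59*r^2 - 3.84*r + 1.19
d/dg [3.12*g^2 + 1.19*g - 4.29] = 6.24*g + 1.19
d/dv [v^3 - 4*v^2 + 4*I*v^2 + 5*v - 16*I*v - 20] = 3*v^2 + 8*v*(-1 + I) + 5 - 16*I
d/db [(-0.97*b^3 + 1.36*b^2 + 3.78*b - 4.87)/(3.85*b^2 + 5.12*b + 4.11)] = (-3.7345*b^4 - 9.9328*b^3 - 19.5499*b^2 + 48.6782*b + 40.4702)/(14.8225*b^4 + 39.424*b^3 + 57.8614*b^2 + 42.0864*b + 16.8921)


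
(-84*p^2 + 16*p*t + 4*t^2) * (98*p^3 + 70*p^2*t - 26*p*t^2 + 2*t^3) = -8232*p^5 - 4312*p^4*t + 3696*p^3*t^2 - 304*p^2*t^3 - 72*p*t^4 + 8*t^5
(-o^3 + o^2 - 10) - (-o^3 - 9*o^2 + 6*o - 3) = 10*o^2 - 6*o - 7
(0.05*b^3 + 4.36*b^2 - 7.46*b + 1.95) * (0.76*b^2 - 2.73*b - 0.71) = 0.038*b^5 + 3.1771*b^4 - 17.6079*b^3 + 18.7522*b^2 - 0.0269000000000004*b - 1.3845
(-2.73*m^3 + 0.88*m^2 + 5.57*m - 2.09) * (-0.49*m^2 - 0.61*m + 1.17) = 1.3377*m^5 + 1.2341*m^4 - 6.4602*m^3 - 1.344*m^2 + 7.7918*m - 2.4453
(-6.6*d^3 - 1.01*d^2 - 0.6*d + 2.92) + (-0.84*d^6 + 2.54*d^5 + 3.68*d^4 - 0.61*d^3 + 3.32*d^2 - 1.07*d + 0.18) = -0.84*d^6 + 2.54*d^5 + 3.68*d^4 - 7.21*d^3 + 2.31*d^2 - 1.67*d + 3.1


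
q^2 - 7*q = q*(q - 7)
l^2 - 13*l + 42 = (l - 7)*(l - 6)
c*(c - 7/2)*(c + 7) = c^3 + 7*c^2/2 - 49*c/2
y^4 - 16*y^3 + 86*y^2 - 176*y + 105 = (y - 7)*(y - 5)*(y - 3)*(y - 1)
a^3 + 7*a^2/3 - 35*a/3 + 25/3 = (a - 5/3)*(a - 1)*(a + 5)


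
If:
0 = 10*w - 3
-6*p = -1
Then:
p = 1/6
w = 3/10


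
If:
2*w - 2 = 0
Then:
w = 1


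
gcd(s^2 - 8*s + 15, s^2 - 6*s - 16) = 1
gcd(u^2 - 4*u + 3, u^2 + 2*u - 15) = u - 3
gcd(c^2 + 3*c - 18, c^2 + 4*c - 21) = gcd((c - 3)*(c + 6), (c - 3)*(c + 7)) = c - 3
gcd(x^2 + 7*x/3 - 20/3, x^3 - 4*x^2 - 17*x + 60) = x + 4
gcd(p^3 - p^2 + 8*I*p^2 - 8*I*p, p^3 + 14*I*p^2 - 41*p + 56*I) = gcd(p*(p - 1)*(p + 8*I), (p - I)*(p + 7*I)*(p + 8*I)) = p + 8*I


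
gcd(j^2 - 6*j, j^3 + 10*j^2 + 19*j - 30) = 1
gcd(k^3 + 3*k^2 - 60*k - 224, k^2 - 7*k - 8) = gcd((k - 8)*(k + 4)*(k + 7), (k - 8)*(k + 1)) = k - 8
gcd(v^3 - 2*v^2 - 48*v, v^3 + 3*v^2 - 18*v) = v^2 + 6*v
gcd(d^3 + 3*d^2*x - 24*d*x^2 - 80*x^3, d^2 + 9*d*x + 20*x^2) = d + 4*x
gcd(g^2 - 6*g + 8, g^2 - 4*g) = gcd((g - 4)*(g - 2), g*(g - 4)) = g - 4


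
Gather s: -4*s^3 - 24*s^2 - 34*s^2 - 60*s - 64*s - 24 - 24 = -4*s^3 - 58*s^2 - 124*s - 48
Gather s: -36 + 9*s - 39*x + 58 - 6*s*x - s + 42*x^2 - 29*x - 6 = s*(8 - 6*x) + 42*x^2 - 68*x + 16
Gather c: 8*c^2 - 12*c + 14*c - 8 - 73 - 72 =8*c^2 + 2*c - 153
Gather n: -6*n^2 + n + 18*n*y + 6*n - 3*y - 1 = -6*n^2 + n*(18*y + 7) - 3*y - 1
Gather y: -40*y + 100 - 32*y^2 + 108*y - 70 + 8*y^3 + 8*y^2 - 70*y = 8*y^3 - 24*y^2 - 2*y + 30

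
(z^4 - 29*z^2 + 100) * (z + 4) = z^5 + 4*z^4 - 29*z^3 - 116*z^2 + 100*z + 400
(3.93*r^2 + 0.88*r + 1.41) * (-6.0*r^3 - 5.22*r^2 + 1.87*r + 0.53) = -23.58*r^5 - 25.7946*r^4 - 5.7045*r^3 - 3.6317*r^2 + 3.1031*r + 0.7473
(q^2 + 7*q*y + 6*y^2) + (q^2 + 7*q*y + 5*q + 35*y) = 2*q^2 + 14*q*y + 5*q + 6*y^2 + 35*y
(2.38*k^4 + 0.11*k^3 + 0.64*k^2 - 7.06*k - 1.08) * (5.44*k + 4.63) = 12.9472*k^5 + 11.6178*k^4 + 3.9909*k^3 - 35.4432*k^2 - 38.563*k - 5.0004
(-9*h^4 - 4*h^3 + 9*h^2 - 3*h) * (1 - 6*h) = 54*h^5 + 15*h^4 - 58*h^3 + 27*h^2 - 3*h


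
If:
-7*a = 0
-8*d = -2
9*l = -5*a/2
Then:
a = 0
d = 1/4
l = 0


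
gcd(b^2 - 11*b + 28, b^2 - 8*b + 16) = b - 4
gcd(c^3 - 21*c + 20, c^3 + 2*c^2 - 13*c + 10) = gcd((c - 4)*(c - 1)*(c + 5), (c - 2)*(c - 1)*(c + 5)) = c^2 + 4*c - 5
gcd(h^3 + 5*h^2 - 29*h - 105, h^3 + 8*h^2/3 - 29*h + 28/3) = h + 7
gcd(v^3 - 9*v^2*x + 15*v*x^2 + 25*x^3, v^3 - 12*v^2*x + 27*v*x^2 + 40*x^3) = -v^2 + 4*v*x + 5*x^2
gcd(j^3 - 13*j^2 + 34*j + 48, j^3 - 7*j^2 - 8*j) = j^2 - 7*j - 8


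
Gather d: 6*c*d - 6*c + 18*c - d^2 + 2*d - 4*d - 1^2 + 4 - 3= 12*c - d^2 + d*(6*c - 2)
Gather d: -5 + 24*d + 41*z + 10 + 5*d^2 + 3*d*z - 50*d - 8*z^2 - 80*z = 5*d^2 + d*(3*z - 26) - 8*z^2 - 39*z + 5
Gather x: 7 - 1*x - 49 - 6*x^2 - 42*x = -6*x^2 - 43*x - 42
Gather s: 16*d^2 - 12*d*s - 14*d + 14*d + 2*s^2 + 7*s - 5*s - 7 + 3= 16*d^2 + 2*s^2 + s*(2 - 12*d) - 4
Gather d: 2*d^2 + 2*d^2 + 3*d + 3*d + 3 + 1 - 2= 4*d^2 + 6*d + 2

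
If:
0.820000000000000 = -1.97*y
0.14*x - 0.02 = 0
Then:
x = 0.14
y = -0.42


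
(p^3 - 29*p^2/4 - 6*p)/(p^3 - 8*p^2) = (p + 3/4)/p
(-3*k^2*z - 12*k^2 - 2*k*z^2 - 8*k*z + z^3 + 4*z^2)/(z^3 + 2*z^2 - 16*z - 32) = (-3*k^2 - 2*k*z + z^2)/(z^2 - 2*z - 8)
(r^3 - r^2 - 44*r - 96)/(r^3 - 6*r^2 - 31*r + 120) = (r^2 + 7*r + 12)/(r^2 + 2*r - 15)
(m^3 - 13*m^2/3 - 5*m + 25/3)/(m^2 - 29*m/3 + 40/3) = (3*m^3 - 13*m^2 - 15*m + 25)/(3*m^2 - 29*m + 40)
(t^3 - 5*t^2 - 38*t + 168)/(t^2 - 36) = (t^2 - 11*t + 28)/(t - 6)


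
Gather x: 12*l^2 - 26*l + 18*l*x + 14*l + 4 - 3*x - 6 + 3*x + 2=12*l^2 + 18*l*x - 12*l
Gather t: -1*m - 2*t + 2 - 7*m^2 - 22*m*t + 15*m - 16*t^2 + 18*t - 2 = -7*m^2 + 14*m - 16*t^2 + t*(16 - 22*m)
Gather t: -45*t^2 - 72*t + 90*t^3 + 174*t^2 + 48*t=90*t^3 + 129*t^2 - 24*t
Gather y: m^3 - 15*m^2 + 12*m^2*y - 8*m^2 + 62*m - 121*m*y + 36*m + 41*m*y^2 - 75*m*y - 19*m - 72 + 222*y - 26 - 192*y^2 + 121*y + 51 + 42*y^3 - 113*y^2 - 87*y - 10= m^3 - 23*m^2 + 79*m + 42*y^3 + y^2*(41*m - 305) + y*(12*m^2 - 196*m + 256) - 57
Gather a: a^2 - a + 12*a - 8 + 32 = a^2 + 11*a + 24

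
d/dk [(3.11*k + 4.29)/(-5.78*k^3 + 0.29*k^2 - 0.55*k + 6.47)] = (35.9516*k^3 + 73.4867*k^2 - 2.4882*k + 22.4812)/(33.4084*k^6 - 3.3524*k^5 + 6.4421*k^4 - 75.1122*k^3 + 4.0551*k^2 - 7.117*k + 41.8609)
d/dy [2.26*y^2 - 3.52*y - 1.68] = 4.52*y - 3.52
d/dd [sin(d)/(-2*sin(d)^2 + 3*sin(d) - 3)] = (2*sin(d)^2 - 3)*cos(d)/(-3*sin(d) - cos(2*d) + 4)^2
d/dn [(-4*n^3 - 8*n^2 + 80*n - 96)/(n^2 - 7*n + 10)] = 4*(-n^2 + 10*n + 8)/(n^2 - 10*n + 25)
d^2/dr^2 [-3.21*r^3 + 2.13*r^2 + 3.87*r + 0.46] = 4.26 - 19.26*r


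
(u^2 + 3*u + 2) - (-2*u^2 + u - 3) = 3*u^2 + 2*u + 5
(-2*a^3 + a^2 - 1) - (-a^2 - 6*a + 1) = -2*a^3 + 2*a^2 + 6*a - 2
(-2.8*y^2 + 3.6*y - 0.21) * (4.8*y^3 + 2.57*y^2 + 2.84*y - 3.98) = -13.44*y^5 + 10.084*y^4 + 0.292000000000001*y^3 + 20.8283*y^2 - 14.9244*y + 0.8358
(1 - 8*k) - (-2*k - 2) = 3 - 6*k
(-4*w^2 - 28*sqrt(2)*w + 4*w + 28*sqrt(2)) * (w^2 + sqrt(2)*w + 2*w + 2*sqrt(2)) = -4*w^4 - 32*sqrt(2)*w^3 - 4*w^3 - 48*w^2 - 32*sqrt(2)*w^2 - 56*w + 64*sqrt(2)*w + 112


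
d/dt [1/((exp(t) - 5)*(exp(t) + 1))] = 2*(2 - exp(t))*exp(t)/(exp(4*t) - 8*exp(3*t) + 6*exp(2*t) + 40*exp(t) + 25)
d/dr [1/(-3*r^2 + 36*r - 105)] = 2*(r - 6)/(3*(r^2 - 12*r + 35)^2)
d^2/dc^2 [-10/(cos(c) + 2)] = 10*(cos(c)^2 - 2*cos(c) - 2)/(cos(c) + 2)^3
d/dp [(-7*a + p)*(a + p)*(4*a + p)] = -31*a^2 - 4*a*p + 3*p^2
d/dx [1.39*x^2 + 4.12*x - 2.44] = 2.78*x + 4.12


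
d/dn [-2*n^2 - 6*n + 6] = -4*n - 6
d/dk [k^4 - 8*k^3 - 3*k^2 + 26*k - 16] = 4*k^3 - 24*k^2 - 6*k + 26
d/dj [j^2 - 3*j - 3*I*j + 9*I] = 2*j - 3 - 3*I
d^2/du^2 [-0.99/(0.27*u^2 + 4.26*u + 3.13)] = (0.144342*u^2 + 2.277396*u - 0.99*(0.54*u + 4.26)*(1.08*u + 8.52) + 1.673298)/(0.27*u^2 + 4.26*u + 3.13)^3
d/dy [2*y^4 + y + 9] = 8*y^3 + 1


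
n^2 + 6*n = n*(n + 6)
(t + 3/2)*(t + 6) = t^2 + 15*t/2 + 9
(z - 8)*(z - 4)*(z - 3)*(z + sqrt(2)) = z^4 - 15*z^3 + sqrt(2)*z^3 - 15*sqrt(2)*z^2 + 68*z^2 - 96*z + 68*sqrt(2)*z - 96*sqrt(2)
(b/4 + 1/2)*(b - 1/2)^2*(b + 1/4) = b^4/4 + 5*b^3/16 - 3*b^2/8 + b/64 + 1/32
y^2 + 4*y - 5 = (y - 1)*(y + 5)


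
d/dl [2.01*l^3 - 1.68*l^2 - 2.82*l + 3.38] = 6.03*l^2 - 3.36*l - 2.82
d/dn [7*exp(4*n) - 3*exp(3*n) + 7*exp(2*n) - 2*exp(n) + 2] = (28*exp(3*n) - 9*exp(2*n) + 14*exp(n) - 2)*exp(n)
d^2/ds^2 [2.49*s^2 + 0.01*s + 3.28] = 4.98000000000000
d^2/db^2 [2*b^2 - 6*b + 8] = 4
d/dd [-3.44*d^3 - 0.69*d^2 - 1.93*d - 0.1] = -10.32*d^2 - 1.38*d - 1.93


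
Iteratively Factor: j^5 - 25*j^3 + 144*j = (j)*(j^4 - 25*j^2 + 144) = j*(j + 3)*(j^3 - 3*j^2 - 16*j + 48) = j*(j + 3)*(j + 4)*(j^2 - 7*j + 12) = j*(j - 4)*(j + 3)*(j + 4)*(j - 3)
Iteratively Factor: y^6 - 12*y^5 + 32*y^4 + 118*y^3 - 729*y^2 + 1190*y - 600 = (y - 1)*(y^5 - 11*y^4 + 21*y^3 + 139*y^2 - 590*y + 600) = (y - 5)*(y - 1)*(y^4 - 6*y^3 - 9*y^2 + 94*y - 120) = (y - 5)*(y - 1)*(y + 4)*(y^3 - 10*y^2 + 31*y - 30) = (y - 5)^2*(y - 1)*(y + 4)*(y^2 - 5*y + 6) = (y - 5)^2*(y - 3)*(y - 1)*(y + 4)*(y - 2)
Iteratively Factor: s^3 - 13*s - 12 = (s + 3)*(s^2 - 3*s - 4) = (s + 1)*(s + 3)*(s - 4)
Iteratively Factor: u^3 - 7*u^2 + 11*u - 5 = (u - 5)*(u^2 - 2*u + 1) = (u - 5)*(u - 1)*(u - 1)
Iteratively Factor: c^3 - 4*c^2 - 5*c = (c + 1)*(c^2 - 5*c) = (c - 5)*(c + 1)*(c)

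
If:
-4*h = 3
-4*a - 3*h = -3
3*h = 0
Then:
No Solution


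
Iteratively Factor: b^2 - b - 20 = (b - 5)*(b + 4)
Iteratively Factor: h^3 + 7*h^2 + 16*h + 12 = (h + 2)*(h^2 + 5*h + 6) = (h + 2)*(h + 3)*(h + 2)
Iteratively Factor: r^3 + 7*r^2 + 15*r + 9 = (r + 3)*(r^2 + 4*r + 3) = (r + 3)^2*(r + 1)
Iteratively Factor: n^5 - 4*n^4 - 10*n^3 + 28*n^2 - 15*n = (n + 3)*(n^4 - 7*n^3 + 11*n^2 - 5*n) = n*(n + 3)*(n^3 - 7*n^2 + 11*n - 5) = n*(n - 5)*(n + 3)*(n^2 - 2*n + 1) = n*(n - 5)*(n - 1)*(n + 3)*(n - 1)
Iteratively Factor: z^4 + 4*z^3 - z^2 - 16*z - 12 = (z + 1)*(z^3 + 3*z^2 - 4*z - 12) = (z - 2)*(z + 1)*(z^2 + 5*z + 6) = (z - 2)*(z + 1)*(z + 3)*(z + 2)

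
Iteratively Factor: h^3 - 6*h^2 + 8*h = (h - 4)*(h^2 - 2*h) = (h - 4)*(h - 2)*(h)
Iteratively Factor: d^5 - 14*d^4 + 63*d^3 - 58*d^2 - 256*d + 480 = (d - 3)*(d^4 - 11*d^3 + 30*d^2 + 32*d - 160) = (d - 4)*(d - 3)*(d^3 - 7*d^2 + 2*d + 40) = (d - 4)^2*(d - 3)*(d^2 - 3*d - 10) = (d - 4)^2*(d - 3)*(d + 2)*(d - 5)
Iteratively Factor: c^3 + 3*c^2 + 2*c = (c + 2)*(c^2 + c) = c*(c + 2)*(c + 1)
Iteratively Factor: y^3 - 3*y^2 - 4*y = (y + 1)*(y^2 - 4*y) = y*(y + 1)*(y - 4)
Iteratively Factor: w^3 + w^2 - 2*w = (w)*(w^2 + w - 2) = w*(w + 2)*(w - 1)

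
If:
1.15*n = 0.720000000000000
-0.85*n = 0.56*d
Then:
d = -0.95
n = 0.63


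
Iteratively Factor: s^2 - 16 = (s - 4)*(s + 4)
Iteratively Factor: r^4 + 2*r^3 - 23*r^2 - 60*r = (r - 5)*(r^3 + 7*r^2 + 12*r) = (r - 5)*(r + 3)*(r^2 + 4*r) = (r - 5)*(r + 3)*(r + 4)*(r)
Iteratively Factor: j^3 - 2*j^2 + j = (j - 1)*(j^2 - j) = (j - 1)^2*(j)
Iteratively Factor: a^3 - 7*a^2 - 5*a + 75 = (a + 3)*(a^2 - 10*a + 25) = (a - 5)*(a + 3)*(a - 5)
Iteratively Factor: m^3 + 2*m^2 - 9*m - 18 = (m - 3)*(m^2 + 5*m + 6) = (m - 3)*(m + 3)*(m + 2)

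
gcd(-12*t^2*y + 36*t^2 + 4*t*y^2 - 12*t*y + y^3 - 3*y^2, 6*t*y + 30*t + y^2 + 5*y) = 6*t + y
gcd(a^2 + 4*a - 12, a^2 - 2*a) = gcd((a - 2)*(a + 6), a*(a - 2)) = a - 2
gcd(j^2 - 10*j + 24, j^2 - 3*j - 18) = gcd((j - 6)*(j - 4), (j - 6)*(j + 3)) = j - 6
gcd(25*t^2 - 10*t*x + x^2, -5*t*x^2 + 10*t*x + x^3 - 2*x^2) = -5*t + x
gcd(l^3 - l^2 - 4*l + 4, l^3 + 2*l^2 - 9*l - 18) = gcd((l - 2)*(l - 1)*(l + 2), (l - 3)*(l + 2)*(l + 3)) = l + 2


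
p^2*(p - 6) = p^3 - 6*p^2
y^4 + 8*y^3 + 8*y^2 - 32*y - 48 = (y - 2)*(y + 2)^2*(y + 6)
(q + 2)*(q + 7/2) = q^2 + 11*q/2 + 7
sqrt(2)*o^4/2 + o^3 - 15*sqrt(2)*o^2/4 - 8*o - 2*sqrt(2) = (o - 2*sqrt(2))*(o + sqrt(2)/2)*(o + 2*sqrt(2))*(sqrt(2)*o/2 + 1/2)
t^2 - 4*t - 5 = (t - 5)*(t + 1)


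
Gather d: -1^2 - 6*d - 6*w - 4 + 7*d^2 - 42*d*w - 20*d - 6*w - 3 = 7*d^2 + d*(-42*w - 26) - 12*w - 8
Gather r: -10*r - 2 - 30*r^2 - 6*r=-30*r^2 - 16*r - 2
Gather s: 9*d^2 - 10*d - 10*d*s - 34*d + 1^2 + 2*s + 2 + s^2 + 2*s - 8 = 9*d^2 - 44*d + s^2 + s*(4 - 10*d) - 5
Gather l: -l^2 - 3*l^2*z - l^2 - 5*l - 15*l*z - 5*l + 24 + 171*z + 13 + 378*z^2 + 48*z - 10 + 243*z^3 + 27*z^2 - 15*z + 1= l^2*(-3*z - 2) + l*(-15*z - 10) + 243*z^3 + 405*z^2 + 204*z + 28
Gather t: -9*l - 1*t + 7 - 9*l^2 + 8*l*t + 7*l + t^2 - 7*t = -9*l^2 - 2*l + t^2 + t*(8*l - 8) + 7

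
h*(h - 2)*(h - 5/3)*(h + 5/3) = h^4 - 2*h^3 - 25*h^2/9 + 50*h/9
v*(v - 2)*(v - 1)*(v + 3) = v^4 - 7*v^2 + 6*v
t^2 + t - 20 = (t - 4)*(t + 5)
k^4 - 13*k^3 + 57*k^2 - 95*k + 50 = (k - 5)^2*(k - 2)*(k - 1)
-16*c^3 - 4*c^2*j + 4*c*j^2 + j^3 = (-2*c + j)*(2*c + j)*(4*c + j)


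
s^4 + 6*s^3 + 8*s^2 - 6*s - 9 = (s - 1)*(s + 1)*(s + 3)^2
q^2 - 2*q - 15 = (q - 5)*(q + 3)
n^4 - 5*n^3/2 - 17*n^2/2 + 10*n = n*(n - 4)*(n - 1)*(n + 5/2)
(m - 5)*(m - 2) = m^2 - 7*m + 10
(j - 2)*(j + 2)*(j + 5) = j^3 + 5*j^2 - 4*j - 20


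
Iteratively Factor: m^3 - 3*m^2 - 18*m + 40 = (m - 2)*(m^2 - m - 20) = (m - 2)*(m + 4)*(m - 5)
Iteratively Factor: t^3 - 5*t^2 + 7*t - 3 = (t - 1)*(t^2 - 4*t + 3) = (t - 1)^2*(t - 3)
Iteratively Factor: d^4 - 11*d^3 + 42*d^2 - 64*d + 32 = (d - 4)*(d^3 - 7*d^2 + 14*d - 8) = (d - 4)*(d - 1)*(d^2 - 6*d + 8) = (d - 4)*(d - 2)*(d - 1)*(d - 4)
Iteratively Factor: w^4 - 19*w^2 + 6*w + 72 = (w + 2)*(w^3 - 2*w^2 - 15*w + 36) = (w - 3)*(w + 2)*(w^2 + w - 12) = (w - 3)*(w + 2)*(w + 4)*(w - 3)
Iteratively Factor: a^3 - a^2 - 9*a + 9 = (a + 3)*(a^2 - 4*a + 3) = (a - 1)*(a + 3)*(a - 3)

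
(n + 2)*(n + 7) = n^2 + 9*n + 14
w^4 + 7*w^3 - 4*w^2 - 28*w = w*(w - 2)*(w + 2)*(w + 7)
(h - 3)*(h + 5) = h^2 + 2*h - 15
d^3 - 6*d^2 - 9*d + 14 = (d - 7)*(d - 1)*(d + 2)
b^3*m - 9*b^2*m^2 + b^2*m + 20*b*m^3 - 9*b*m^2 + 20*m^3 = (b - 5*m)*(b - 4*m)*(b*m + m)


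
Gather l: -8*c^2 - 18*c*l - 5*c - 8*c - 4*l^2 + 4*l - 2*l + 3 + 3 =-8*c^2 - 13*c - 4*l^2 + l*(2 - 18*c) + 6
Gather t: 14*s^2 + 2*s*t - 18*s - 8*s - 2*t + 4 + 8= 14*s^2 - 26*s + t*(2*s - 2) + 12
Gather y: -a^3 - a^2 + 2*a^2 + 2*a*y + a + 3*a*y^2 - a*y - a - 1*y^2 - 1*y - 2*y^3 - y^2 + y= -a^3 + a^2 + a*y - 2*y^3 + y^2*(3*a - 2)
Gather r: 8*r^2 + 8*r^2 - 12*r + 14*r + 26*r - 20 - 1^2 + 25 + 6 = 16*r^2 + 28*r + 10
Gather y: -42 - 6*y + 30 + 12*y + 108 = 6*y + 96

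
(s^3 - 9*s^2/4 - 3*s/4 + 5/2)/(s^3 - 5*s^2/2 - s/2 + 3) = (4*s - 5)/(2*(2*s - 3))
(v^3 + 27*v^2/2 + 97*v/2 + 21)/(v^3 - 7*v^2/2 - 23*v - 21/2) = (v^2 + 13*v + 42)/(v^2 - 4*v - 21)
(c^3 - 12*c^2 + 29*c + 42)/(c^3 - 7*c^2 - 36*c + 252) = (c + 1)/(c + 6)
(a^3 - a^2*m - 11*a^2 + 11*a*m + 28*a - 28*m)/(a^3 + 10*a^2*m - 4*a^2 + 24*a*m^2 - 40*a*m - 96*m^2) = (a^2 - a*m - 7*a + 7*m)/(a^2 + 10*a*m + 24*m^2)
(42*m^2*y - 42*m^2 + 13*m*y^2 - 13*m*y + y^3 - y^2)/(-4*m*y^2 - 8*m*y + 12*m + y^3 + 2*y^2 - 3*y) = (42*m^2 + 13*m*y + y^2)/(-4*m*y - 12*m + y^2 + 3*y)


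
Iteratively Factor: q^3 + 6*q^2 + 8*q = (q)*(q^2 + 6*q + 8) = q*(q + 4)*(q + 2)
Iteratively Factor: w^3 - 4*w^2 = (w)*(w^2 - 4*w) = w*(w - 4)*(w)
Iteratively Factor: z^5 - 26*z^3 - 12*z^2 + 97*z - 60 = (z + 3)*(z^4 - 3*z^3 - 17*z^2 + 39*z - 20) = (z + 3)*(z + 4)*(z^3 - 7*z^2 + 11*z - 5) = (z - 1)*(z + 3)*(z + 4)*(z^2 - 6*z + 5) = (z - 1)^2*(z + 3)*(z + 4)*(z - 5)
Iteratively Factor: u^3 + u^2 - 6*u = (u)*(u^2 + u - 6) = u*(u + 3)*(u - 2)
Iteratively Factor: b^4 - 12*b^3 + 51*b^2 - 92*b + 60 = (b - 2)*(b^3 - 10*b^2 + 31*b - 30) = (b - 5)*(b - 2)*(b^2 - 5*b + 6) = (b - 5)*(b - 3)*(b - 2)*(b - 2)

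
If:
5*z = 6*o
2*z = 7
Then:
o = 35/12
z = 7/2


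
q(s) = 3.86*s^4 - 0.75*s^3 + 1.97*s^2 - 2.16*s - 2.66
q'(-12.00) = -27053.76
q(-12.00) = 81643.90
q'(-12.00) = -27053.76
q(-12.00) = 81643.90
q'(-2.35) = -224.22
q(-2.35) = 140.75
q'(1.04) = 16.87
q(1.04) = 0.90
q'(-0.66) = -10.18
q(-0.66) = 0.57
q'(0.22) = -1.24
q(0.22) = -3.04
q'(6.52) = 4207.35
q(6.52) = 6834.66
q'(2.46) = 223.77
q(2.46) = 134.14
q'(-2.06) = -154.80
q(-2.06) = 86.22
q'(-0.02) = -2.24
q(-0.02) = -2.62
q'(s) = 15.44*s^3 - 2.25*s^2 + 3.94*s - 2.16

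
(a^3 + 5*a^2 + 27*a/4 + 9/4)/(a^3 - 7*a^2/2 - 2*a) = (2*a^2 + 9*a + 9)/(2*a*(a - 4))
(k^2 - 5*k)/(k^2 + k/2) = 2*(k - 5)/(2*k + 1)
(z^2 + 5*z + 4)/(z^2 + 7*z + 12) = (z + 1)/(z + 3)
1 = 1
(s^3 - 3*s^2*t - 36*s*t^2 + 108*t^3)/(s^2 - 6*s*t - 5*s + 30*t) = (s^2 + 3*s*t - 18*t^2)/(s - 5)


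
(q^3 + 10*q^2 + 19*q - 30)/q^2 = q + 10 + 19/q - 30/q^2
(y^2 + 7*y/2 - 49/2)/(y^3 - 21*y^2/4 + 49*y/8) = 4*(y + 7)/(y*(4*y - 7))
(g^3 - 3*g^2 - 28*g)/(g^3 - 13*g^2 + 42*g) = (g + 4)/(g - 6)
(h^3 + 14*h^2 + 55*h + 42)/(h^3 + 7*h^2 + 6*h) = (h + 7)/h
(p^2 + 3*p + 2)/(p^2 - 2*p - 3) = (p + 2)/(p - 3)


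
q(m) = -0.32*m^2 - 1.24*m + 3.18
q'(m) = -0.64*m - 1.24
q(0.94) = 1.73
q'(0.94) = -1.84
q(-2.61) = 4.24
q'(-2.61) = 0.43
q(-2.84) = 4.12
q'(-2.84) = 0.58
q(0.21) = 2.91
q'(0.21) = -1.37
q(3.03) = -3.52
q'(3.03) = -3.18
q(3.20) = -4.06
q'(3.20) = -3.29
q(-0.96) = 4.08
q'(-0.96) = -0.63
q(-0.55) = 3.77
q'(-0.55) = -0.89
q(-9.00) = -11.58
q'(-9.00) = 4.52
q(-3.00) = 4.02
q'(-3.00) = 0.68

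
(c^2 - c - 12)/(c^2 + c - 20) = (c + 3)/(c + 5)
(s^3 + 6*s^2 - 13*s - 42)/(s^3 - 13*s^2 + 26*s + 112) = (s^2 + 4*s - 21)/(s^2 - 15*s + 56)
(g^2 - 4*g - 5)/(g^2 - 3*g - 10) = (g + 1)/(g + 2)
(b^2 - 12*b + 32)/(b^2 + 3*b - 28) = (b - 8)/(b + 7)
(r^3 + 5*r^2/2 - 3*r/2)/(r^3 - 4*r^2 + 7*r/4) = 2*(r + 3)/(2*r - 7)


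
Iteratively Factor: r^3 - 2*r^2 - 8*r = (r - 4)*(r^2 + 2*r) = r*(r - 4)*(r + 2)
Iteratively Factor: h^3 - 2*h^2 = (h)*(h^2 - 2*h) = h^2*(h - 2)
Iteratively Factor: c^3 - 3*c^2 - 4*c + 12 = (c - 2)*(c^2 - c - 6) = (c - 2)*(c + 2)*(c - 3)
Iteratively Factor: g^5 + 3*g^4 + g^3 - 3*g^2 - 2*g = (g + 1)*(g^4 + 2*g^3 - g^2 - 2*g) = g*(g + 1)*(g^3 + 2*g^2 - g - 2) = g*(g + 1)*(g + 2)*(g^2 - 1) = g*(g - 1)*(g + 1)*(g + 2)*(g + 1)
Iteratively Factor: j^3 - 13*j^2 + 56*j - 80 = (j - 4)*(j^2 - 9*j + 20) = (j - 5)*(j - 4)*(j - 4)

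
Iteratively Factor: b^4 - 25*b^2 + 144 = (b + 4)*(b^3 - 4*b^2 - 9*b + 36) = (b - 4)*(b + 4)*(b^2 - 9) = (b - 4)*(b - 3)*(b + 4)*(b + 3)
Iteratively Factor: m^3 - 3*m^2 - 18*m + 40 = (m - 5)*(m^2 + 2*m - 8) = (m - 5)*(m + 4)*(m - 2)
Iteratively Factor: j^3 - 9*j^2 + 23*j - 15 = (j - 1)*(j^2 - 8*j + 15) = (j - 3)*(j - 1)*(j - 5)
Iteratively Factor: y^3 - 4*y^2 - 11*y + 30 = (y - 5)*(y^2 + y - 6) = (y - 5)*(y + 3)*(y - 2)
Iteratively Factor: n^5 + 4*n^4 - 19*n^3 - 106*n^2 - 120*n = (n + 2)*(n^4 + 2*n^3 - 23*n^2 - 60*n) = (n + 2)*(n + 3)*(n^3 - n^2 - 20*n) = n*(n + 2)*(n + 3)*(n^2 - n - 20) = n*(n + 2)*(n + 3)*(n + 4)*(n - 5)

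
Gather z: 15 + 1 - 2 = 14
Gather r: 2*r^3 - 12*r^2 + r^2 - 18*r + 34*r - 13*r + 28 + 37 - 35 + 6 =2*r^3 - 11*r^2 + 3*r + 36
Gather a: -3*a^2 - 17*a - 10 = -3*a^2 - 17*a - 10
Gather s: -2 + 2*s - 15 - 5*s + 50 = 33 - 3*s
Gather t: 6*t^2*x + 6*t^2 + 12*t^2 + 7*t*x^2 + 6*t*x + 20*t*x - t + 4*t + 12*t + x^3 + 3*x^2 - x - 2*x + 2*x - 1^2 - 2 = t^2*(6*x + 18) + t*(7*x^2 + 26*x + 15) + x^3 + 3*x^2 - x - 3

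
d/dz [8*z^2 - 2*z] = 16*z - 2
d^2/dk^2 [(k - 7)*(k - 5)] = 2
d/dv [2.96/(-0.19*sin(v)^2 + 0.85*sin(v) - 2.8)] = (1.1248*sin(v) - 2.516)*cos(v)/(0.19*sin(v)^2 - 0.85*sin(v) + 2.8)^2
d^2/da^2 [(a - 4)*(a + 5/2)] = 2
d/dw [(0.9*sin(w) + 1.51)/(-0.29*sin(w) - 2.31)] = -1.6411*cos(w)/(0.29*sin(w) + 2.31)^2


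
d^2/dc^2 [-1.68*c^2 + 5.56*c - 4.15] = -3.36000000000000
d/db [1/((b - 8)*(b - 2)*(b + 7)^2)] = (-2*(b - 8)*(b - 2) - (b - 8)*(b + 7) - (b - 2)*(b + 7))/((b - 8)^2*(b - 2)^2*(b + 7)^3)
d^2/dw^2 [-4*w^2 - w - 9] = -8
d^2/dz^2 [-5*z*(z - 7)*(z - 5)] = 120 - 30*z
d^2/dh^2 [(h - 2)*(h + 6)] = 2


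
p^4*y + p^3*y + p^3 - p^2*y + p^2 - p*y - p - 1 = (p - 1)*(p + 1)^2*(p*y + 1)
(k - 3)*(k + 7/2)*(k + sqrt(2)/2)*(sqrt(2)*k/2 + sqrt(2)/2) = sqrt(2)*k^4/2 + k^3/2 + 3*sqrt(2)*k^3/4 - 5*sqrt(2)*k^2 + 3*k^2/4 - 21*sqrt(2)*k/4 - 5*k - 21/4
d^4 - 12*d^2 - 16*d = d*(d - 4)*(d + 2)^2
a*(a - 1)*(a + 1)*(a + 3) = a^4 + 3*a^3 - a^2 - 3*a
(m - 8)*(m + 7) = m^2 - m - 56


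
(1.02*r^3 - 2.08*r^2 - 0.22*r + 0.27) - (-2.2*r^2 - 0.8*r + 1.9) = 1.02*r^3 + 0.12*r^2 + 0.58*r - 1.63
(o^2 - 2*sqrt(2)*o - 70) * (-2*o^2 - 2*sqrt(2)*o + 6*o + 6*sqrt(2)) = -2*o^4 + 2*sqrt(2)*o^3 + 6*o^3 - 6*sqrt(2)*o^2 + 148*o^2 - 444*o + 140*sqrt(2)*o - 420*sqrt(2)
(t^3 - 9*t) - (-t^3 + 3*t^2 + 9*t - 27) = 2*t^3 - 3*t^2 - 18*t + 27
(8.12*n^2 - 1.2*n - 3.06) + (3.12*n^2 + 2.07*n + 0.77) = 11.24*n^2 + 0.87*n - 2.29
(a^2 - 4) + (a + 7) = a^2 + a + 3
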